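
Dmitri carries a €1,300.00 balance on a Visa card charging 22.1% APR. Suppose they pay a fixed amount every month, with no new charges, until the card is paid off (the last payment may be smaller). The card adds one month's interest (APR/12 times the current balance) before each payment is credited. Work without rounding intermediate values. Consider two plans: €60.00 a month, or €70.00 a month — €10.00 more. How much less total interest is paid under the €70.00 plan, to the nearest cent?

Monthly rate r = 22.1%/12 = 1.84167% = 0.0184167.
At €60.00/mo: n = ⌈−ln(1 − rB₀/P)/ln(1+r)⌉ = 28 payments (last €54.23); total interest = total paid − €1,300.00 = €374.23.
At €70.00/mo: 23 payments (last €65.65); total interest €305.65.
Interest saved = €374.23 − €305.65 = €68.58.

€68.58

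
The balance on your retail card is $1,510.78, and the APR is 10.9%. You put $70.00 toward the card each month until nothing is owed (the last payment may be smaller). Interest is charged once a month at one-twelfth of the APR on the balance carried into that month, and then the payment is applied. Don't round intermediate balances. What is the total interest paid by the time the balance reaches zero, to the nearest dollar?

$178

Monthly rate r = 10.9%/12 = 0.908333% = 0.00908333.
Payoff takes n = ⌈−ln(1 − rB₀/P)/ln(1+r)⌉ = ⌈24.132⌉ = 25 payments; the last is $9.26.
Total paid = 24·$70.00 + $9.26 = $1,689.26.
Total interest = total paid − principal = $1,689.26 − $1,510.78 = $178.48.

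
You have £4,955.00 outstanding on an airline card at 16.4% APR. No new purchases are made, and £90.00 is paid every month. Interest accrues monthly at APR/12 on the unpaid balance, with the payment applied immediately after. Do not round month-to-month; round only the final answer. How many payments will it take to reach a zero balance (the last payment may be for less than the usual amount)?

103 months

Monthly rate r = 16.4%/12 = 1.36667% = 0.0136667.
Recurrence: B ← B·(1+r) − £90.00.
Month 1: interest £67.72; balance after payment £4,932.72.
Month 2: interest £67.41; balance after payment £4,910.13.
Closed form: n = −ln(1 − rB₀/P)/ln(1+r) = −ln(0.24757)/ln(1.01367) ≈ 102.846, so the balance reaches zero during payment 103.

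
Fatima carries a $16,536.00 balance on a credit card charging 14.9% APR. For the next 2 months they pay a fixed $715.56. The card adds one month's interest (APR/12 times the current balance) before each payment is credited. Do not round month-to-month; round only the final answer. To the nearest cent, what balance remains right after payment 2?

Monthly rate r = 14.9%/12 = 1.24167% = 0.0124167.
Each month: B ← B·(1+r) − $715.56.
Month 1: interest $205.32; balance after payment $16,025.76.
Month 2: interest $198.99; balance after payment $15,509.19.

$15,509.19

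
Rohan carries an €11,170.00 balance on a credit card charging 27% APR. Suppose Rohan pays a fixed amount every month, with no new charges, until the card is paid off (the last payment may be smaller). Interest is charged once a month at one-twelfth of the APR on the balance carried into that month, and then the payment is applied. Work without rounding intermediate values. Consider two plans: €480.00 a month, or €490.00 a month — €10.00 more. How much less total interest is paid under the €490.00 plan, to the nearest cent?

Monthly rate r = 27%/12 = 2.25% = 0.0225.
At €480.00/mo: n = ⌈−ln(1 − rB₀/P)/ln(1+r)⌉ = 34 payments (last €156.80); total interest = total paid − €11,170.00 = €4,826.80.
At €490.00/mo: 33 payments (last €161.59); total interest €4,671.59.
Interest saved = €4,826.80 − €4,671.59 = €155.21.

€155.21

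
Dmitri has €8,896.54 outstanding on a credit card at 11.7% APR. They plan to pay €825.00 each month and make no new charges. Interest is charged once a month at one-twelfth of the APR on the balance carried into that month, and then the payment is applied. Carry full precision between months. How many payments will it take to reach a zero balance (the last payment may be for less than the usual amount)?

Monthly rate r = 11.7%/12 = 0.975% = 0.00975.
Recurrence: B ← B·(1+r) − €825.00.
Month 1: interest €86.74; balance after payment €8,158.28.
Month 2: interest €79.54; balance after payment €7,412.82.
Closed form: n = −ln(1 − rB₀/P)/ln(1+r) = −ln(0.89486)/ln(1.00975) ≈ 11.449, so the balance reaches zero during payment 12.

12 payments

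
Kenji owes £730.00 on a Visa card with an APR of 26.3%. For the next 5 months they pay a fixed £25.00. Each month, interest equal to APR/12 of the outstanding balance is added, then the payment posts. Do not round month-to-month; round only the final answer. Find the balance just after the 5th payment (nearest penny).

Monthly rate r = 26.3%/12 = 2.19167% = 0.0219167.
Each month: B ← B·(1+r) − £25.00.
Month 1: interest £16.00; balance after payment £721.00.
Month 2: interest £15.80; balance after payment £711.80.
Month 3: interest £15.60; balance after payment £702.40.
Month 4: interest £15.39; balance after payment £692.80.
Month 5: interest £15.18; balance after payment £682.98.

£682.98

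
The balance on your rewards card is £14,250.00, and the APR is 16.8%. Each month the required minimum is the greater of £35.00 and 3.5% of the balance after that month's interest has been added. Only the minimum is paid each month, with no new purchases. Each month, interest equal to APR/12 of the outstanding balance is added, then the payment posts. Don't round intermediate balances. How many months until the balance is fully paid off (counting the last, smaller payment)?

160 months

Monthly rate r = 16.8%/12 = 1.4% = 0.014.
While 3.5% of the post-interest balance exceeds £35.00, each month B ← (B·(1+r))·(1 − 0.035), i.e. B shrinks by the factor (1+r)·0.965 = 0.97851.
This holds for months 1–123. Entering month 124 the balance is £984.79; 3.5% of the post-interest balance is now below £35.00, so the flat £35.00 minimum applies from here.
From month 124 a fixed £35.00 at rate r clears £984.79 in 37 more payments. Total: 123 + 37 = 160 months.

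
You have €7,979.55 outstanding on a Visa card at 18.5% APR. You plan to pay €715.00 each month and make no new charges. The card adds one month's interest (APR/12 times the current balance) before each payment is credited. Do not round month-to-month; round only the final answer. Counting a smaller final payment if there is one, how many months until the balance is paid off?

13 months

Monthly rate r = 18.5%/12 = 1.54167% = 0.0154167.
Recurrence: B ← B·(1+r) − €715.00.
Month 1: interest €123.02; balance after payment €7,387.57.
Month 2: interest €113.89; balance after payment €6,786.46.
Closed form: n = −ln(1 − rB₀/P)/ln(1+r) = −ln(0.82795)/ln(1.01542) ≈ 12.341, so the balance reaches zero during payment 13.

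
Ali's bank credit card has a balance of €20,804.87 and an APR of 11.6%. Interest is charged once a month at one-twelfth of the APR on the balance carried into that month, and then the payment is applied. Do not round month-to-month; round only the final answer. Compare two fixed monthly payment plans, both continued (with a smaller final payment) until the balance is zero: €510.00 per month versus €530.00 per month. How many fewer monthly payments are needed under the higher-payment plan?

3 fewer payments

Monthly rate r = 11.6%/12 = 0.966667% = 0.00966667.
At €510.00/mo: n = ⌈−ln(1 − rB₀/P)/ln(1+r)⌉ = 53 payments (last €63.08); total interest = total paid − €20,804.87 = €5,778.21.
At €530.00/mo: 50 payments (last €318.66); total interest €5,483.79.
Payments saved = 53 − 50 = 3.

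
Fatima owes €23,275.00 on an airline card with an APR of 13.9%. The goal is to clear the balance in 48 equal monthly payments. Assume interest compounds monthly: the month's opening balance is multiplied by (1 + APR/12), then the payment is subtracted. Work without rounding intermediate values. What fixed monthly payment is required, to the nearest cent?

Monthly rate r = 13.9%/12 = 1.15833% = 0.0115833.
Level-payment amortization: P = B₀·r / (1 − (1+r)^(−n)) = 23275.00·0.0115833 / (1 − 1.01158^(−48)).
Denominator 1 − (1+r)^(−48) = 0.424665971.
P = 269.602 / 0.424665971 ≈ 634.86.

€634.86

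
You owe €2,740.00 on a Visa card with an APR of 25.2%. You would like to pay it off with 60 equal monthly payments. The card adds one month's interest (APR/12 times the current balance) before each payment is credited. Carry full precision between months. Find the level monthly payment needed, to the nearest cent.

Monthly rate r = 25.2%/12 = 2.1% = 0.021.
Level-payment amortization: P = B₀·r / (1 − (1+r)^(−n)) = 2740.00·0.021 / (1 − 1.021^(−60)).
Denominator 1 − (1+r)^(−60) = 0.712620705.
P = 57.54 / 0.712620705 ≈ 80.74.

€80.74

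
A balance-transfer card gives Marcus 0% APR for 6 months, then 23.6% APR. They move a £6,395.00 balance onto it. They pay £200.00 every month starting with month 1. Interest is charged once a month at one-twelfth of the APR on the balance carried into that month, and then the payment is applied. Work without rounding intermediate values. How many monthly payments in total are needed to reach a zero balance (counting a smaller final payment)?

Promo months 1–6 at r₀ = 0%/12 = 0; months 7+ at r₁ = 23.6%/12 = 0.0196667.
After month 6 (no interest yet): B = £6,395.00 − 6·£200.00 = £5,195.00.
Then at r₁ with £200.00/mo: n₂ = −ln(1 − r₁·B/P)/ln(1+r₁) ≈ 36.72 → 37 more payments.

43 months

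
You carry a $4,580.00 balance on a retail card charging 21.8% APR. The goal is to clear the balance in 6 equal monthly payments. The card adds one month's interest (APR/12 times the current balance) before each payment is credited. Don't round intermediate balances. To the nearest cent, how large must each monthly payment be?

Monthly rate r = 21.8%/12 = 1.81667% = 0.0181667.
Level-payment amortization: P = B₀·r / (1 − (1+r)^(−n)) = 4580.00·0.0181667 / (1 − 1.01817^(−6)).
Denominator 1 − (1+r)^(−6) = 0.102391924.
P = 83.2033 / 0.102391924 ≈ 812.60.

$812.60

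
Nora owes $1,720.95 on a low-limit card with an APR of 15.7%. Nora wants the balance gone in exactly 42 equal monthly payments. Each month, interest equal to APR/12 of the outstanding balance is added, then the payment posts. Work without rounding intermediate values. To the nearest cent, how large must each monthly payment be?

Monthly rate r = 15.7%/12 = 1.30833% = 0.0130833.
Level-payment amortization: P = B₀·r / (1 − (1+r)^(−n)) = 1720.95·0.0130833 / (1 − 1.01308^(−42)).
Denominator 1 − (1+r)^(−42) = 0.420700928.
P = 22.5158 / 0.420700928 ≈ 53.52.

$53.52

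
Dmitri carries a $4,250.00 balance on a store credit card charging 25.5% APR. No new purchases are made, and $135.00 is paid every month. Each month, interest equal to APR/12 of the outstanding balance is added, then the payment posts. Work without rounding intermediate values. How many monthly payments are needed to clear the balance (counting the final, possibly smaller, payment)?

53 months

Monthly rate r = 25.5%/12 = 2.125% = 0.02125.
Recurrence: B ← B·(1+r) − $135.00.
Month 1: interest $90.31; balance after payment $4,205.31.
Month 2: interest $89.36; balance after payment $4,159.68.
Closed form: n = −ln(1 − rB₀/P)/ln(1+r) = −ln(0.33102)/ln(1.02125) ≈ 52.578, so the balance reaches zero during payment 53.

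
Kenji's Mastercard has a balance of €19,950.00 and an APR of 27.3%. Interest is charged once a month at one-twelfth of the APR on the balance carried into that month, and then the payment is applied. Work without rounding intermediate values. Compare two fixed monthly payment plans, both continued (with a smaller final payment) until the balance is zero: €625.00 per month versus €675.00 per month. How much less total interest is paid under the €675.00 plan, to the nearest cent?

€2,502.73

Monthly rate r = 27.3%/12 = 2.275% = 0.02275.
At €625.00/mo: n = ⌈−ln(1 − rB₀/P)/ln(1+r)⌉ = 58 payments (last €364.70); total interest = total paid − €19,950.00 = €16,039.70.
At €675.00/mo: 50 payments (last €411.97); total interest €13,536.97.
Interest saved = €16,039.70 − €13,536.97 = €2,502.73.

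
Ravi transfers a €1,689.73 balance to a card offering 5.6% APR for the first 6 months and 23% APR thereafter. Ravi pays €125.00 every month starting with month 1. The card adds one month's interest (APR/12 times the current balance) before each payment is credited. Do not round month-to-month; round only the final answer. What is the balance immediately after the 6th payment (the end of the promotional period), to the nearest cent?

€978.79

Promo months 1–6 at r₀ = 5.6%/12 = 0.00466667; months 7+ at r₁ = 23%/12 = 0.0191667.
After month 6: iterate B ← B·(1+r₀) − €125.00 for 6 months → €978.79.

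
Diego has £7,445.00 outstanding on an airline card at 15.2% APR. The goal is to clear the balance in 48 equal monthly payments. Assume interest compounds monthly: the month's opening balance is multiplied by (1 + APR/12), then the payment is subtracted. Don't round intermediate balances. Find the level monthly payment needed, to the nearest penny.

Monthly rate r = 15.2%/12 = 1.26667% = 0.0126667.
Level-payment amortization: P = B₀·r / (1 − (1+r)^(−n)) = 7445.00·0.0126667 / (1 − 1.01267^(−48)).
Denominator 1 − (1+r)^(−48) = 0.453478453.
P = 94.3033 / 0.453478453 ≈ 207.96.

£207.96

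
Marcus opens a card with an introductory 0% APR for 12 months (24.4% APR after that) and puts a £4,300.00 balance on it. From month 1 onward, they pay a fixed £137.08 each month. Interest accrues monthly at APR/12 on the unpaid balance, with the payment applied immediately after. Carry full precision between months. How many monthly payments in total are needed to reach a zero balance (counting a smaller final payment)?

Promo months 1–12 at r₀ = 0%/12 = 0; months 13+ at r₁ = 24.4%/12 = 0.0203333.
After month 12 (no interest yet): B = £4,300.00 − 12·£137.08 = £2,655.04.
Then at r₁ with £137.08/mo: n₂ = −ln(1 − r₁·B/P)/ln(1+r₁) ≈ 24.87 → 25 more payments.

37 months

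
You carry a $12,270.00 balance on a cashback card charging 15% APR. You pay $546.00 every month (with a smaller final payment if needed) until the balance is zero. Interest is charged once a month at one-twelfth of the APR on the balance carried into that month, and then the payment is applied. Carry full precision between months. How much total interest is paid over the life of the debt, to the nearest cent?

Monthly rate r = 15%/12 = 1.25% = 0.0125.
Payoff takes n = ⌈−ln(1 − rB₀/P)/ln(1+r)⌉ = ⌈26.546⌉ = 27 payments; the last is $298.77.
Total paid = 26·$546.00 + $298.77 = $14,494.77.
Total interest = total paid − principal = $14,494.77 − $12,270.00 = $2,224.77.

$2,224.77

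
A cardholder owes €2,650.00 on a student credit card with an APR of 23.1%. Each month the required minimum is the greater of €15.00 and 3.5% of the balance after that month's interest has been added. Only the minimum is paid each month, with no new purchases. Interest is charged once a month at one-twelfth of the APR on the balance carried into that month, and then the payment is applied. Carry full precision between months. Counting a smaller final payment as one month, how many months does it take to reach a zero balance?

152 months

Monthly rate r = 23.1%/12 = 1.925% = 0.01925.
While 3.5% of the post-interest balance exceeds €15.00, each month B ← (B·(1+r))·(1 − 0.035), i.e. B shrinks by the factor (1+r)·0.965 = 0.98358.
This holds for months 1–112. Entering month 113 the balance is €414.71; 3.5% of the post-interest balance is now below €15.00, so the flat €15.00 minimum applies from here.
From month 113 a fixed €15.00 at rate r clears €414.71 in 40 more payments. Total: 112 + 40 = 152 months.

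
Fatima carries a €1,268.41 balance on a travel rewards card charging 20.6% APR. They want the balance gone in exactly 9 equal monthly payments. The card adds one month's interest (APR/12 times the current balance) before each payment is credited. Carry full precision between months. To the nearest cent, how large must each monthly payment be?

Monthly rate r = 20.6%/12 = 1.71667% = 0.0171667.
Level-payment amortization: P = B₀·r / (1 − (1+r)^(−n)) = 1268.41·0.0171667 / (1 − 1.01717^(−9)).
Denominator 1 − (1+r)^(−9) = 0.142032328.
P = 21.7744 / 0.142032328 ≈ 153.31.

€153.31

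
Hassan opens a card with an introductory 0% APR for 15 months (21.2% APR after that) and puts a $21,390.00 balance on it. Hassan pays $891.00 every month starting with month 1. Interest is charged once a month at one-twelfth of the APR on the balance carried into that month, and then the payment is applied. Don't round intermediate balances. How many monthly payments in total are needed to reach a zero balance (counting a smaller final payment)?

Promo months 1–15 at r₀ = 0%/12 = 0; months 16+ at r₁ = 21.2%/12 = 0.0176667.
After month 15 (no interest yet): B = $21,390.00 − 15·$891.00 = $8,025.00.
Then at r₁ with $891.00/mo: n₂ = −ln(1 − r₁·B/P)/ln(1+r₁) ≈ 9.90 → 10 more payments.

25 months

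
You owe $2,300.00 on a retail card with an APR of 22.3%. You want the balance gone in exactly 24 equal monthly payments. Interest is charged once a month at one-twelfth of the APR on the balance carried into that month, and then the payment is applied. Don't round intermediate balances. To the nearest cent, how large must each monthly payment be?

Monthly rate r = 22.3%/12 = 1.85833% = 0.0185833.
Level-payment amortization: P = B₀·r / (1 − (1+r)^(−n)) = 2300.00·0.0185833 / (1 − 1.01858^(−24)).
Denominator 1 − (1+r)^(−24) = 0.357190298.
P = 42.7417 / 0.357190298 ≈ 119.66.

$119.66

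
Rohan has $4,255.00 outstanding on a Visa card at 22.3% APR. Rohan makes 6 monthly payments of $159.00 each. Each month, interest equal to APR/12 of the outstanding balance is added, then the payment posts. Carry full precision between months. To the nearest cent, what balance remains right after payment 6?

$3,752.59

Monthly rate r = 22.3%/12 = 1.85833% = 0.0185833.
Each month: B ← B·(1+r) − $159.00.
Month 1: interest $79.07; balance after payment $4,175.07.
Month 2: interest $77.59; balance after payment $4,093.66.
Month 3: interest $76.07; balance after payment $4,010.73.
Month 4: interest $74.53; balance after payment $3,926.27.
Month 5: interest $72.96; balance after payment $3,840.23.
Month 6: interest $71.36; balance after payment $3,752.59.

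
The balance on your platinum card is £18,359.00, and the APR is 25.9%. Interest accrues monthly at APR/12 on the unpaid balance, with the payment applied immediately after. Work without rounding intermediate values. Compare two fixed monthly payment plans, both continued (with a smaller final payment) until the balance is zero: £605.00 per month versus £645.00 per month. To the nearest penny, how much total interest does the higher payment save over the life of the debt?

Monthly rate r = 25.9%/12 = 2.15833% = 0.0215833.
At £605.00/mo: n = ⌈−ln(1 − rB₀/P)/ln(1+r)⌉ = 50 payments (last £503.85); total interest = total paid − £18,359.00 = £11,789.85.
At £645.00/mo: 45 payments (last £401.31); total interest £10,422.31.
Interest saved = £11,789.85 − £10,422.31 = £1,367.54.

£1,367.54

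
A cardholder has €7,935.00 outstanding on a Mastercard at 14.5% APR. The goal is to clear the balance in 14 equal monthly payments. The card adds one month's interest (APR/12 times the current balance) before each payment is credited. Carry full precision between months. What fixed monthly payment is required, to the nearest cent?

Monthly rate r = 14.5%/12 = 1.20833% = 0.0120833.
Level-payment amortization: P = B₀·r / (1 − (1+r)^(−n)) = 7935.00·0.0120833 / (1 − 1.01208^(−14)).
Denominator 1 − (1+r)^(−14) = 0.154775306.
P = 95.8812 / 0.154775306 ≈ 619.49.

€619.49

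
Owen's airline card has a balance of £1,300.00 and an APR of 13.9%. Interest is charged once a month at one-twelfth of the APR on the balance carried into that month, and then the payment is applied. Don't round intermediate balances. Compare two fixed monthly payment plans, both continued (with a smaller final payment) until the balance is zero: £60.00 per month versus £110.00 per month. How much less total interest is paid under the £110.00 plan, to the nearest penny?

Monthly rate r = 13.9%/12 = 1.15833% = 0.0115833.
At £60.00/mo: n = ⌈−ln(1 − rB₀/P)/ln(1+r)⌉ = 26 payments (last £5.55); total interest = total paid − £1,300.00 = £205.55.
At £110.00/mo: 13 payments (last £86.23); total interest £106.23.
Interest saved = £205.55 − £106.23 = £99.32.

£99.32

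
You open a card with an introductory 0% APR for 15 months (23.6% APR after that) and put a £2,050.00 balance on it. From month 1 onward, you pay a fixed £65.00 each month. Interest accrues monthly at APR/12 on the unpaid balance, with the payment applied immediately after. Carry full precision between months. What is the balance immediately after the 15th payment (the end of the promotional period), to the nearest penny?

£1,075.00

Promo months 1–15 at r₀ = 0%/12 = 0; months 16+ at r₁ = 23.6%/12 = 0.0196667.
After month 15 (no interest yet): B = £2,050.00 − 15·£65.00 = £1,075.00.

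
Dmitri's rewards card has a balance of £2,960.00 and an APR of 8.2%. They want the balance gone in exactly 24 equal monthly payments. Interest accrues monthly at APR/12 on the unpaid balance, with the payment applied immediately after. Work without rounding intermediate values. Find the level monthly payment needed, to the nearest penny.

£134.14

Monthly rate r = 8.2%/12 = 0.683333% = 0.00683333.
Level-payment amortization: P = B₀·r / (1 − (1+r)^(−n)) = 2960.00·0.00683333 / (1 − 1.00683^(−24)).
Denominator 1 − (1+r)^(−24) = 0.150784423.
P = 20.2267 / 0.150784423 ≈ 134.14.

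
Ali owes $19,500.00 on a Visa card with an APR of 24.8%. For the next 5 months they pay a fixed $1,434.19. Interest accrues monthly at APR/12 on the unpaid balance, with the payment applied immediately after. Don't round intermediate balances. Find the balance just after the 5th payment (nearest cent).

$14,126.49

Monthly rate r = 24.8%/12 = 2.06667% = 0.0206667.
Each month: B ← B·(1+r) − $1,434.19.
Month 1: interest $403.00; balance after payment $18,468.81.
Month 2: interest $381.69; balance after payment $17,416.31.
Month 3: interest $359.94; balance after payment $16,342.06.
Month 4: interest $337.74; balance after payment $15,245.60.
Month 5: interest $315.08; balance after payment $14,126.49.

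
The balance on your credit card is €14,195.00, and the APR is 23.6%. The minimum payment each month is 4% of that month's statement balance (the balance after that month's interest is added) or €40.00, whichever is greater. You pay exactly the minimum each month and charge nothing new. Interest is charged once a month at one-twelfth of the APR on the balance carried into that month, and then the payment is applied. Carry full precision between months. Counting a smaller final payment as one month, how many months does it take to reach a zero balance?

159 months

Monthly rate r = 23.6%/12 = 1.96667% = 0.0196667.
While 4% of the post-interest balance exceeds €40.00, each month B ← (B·(1+r))·(1 − 0.04), i.e. B shrinks by the factor (1+r)·0.96 = 0.97888.
This holds for months 1–126. Entering month 127 the balance is €963.93; 4% of the post-interest balance is now below €40.00, so the flat €40.00 minimum applies from here.
From month 127 a fixed €40.00 at rate r clears €963.93 in 33 more payments. Total: 126 + 33 = 159 months.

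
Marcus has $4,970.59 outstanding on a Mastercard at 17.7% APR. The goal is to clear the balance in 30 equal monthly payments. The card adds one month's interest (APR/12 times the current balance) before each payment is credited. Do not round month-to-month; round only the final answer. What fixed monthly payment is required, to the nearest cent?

$206.24

Monthly rate r = 17.7%/12 = 1.475% = 0.01475.
Level-payment amortization: P = B₀·r / (1 − (1+r)^(−n)) = 4970.59·0.01475 / (1 − 1.01475^(−30)).
Denominator 1 − (1+r)^(−30) = 0.355492166.
P = 73.3162 / 0.355492166 ≈ 206.24.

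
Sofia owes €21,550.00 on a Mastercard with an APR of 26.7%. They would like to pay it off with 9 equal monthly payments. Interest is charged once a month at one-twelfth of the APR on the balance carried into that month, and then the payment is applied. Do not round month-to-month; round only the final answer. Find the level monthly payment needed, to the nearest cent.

Monthly rate r = 26.7%/12 = 2.225% = 0.02225.
Level-payment amortization: P = B₀·r / (1 − (1+r)^(−n)) = 21550.00·0.02225 / (1 − 1.02225^(−9)).
Denominator 1 − (1+r)^(−9) = 0.179675038.
P = 479.487 / 0.179675038 ≈ 2668.64.

€2,668.64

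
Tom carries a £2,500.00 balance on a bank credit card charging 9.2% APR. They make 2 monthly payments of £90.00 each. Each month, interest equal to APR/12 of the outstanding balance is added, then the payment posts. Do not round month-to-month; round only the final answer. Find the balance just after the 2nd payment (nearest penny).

£2,357.79

Monthly rate r = 9.2%/12 = 0.766667% = 0.00766667.
Each month: B ← B·(1+r) − £90.00.
Month 1: interest £19.17; balance after payment £2,429.17.
Month 2: interest £18.62; balance after payment £2,357.79.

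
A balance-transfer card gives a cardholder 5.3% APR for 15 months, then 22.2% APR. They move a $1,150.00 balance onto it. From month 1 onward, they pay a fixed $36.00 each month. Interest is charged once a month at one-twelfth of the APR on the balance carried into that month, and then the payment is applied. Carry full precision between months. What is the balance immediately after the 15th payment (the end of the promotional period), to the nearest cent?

Promo months 1–15 at r₀ = 5.3%/12 = 0.00441667; months 16+ at r₁ = 22.2%/12 = 0.0185.
After month 15: iterate B ← B·(1+r₀) − $36.00 for 15 months → $671.57.

$671.57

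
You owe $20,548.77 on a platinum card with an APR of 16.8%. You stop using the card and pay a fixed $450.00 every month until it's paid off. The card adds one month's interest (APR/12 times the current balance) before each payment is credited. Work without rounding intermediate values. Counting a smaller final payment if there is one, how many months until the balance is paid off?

Monthly rate r = 16.8%/12 = 1.4% = 0.014.
Recurrence: B ← B·(1+r) − $450.00.
Month 1: interest $287.68; balance after payment $20,386.45.
Month 2: interest $285.41; balance after payment $20,221.86.
Closed form: n = −ln(1 − rB₀/P)/ln(1+r) = −ln(0.3607)/ln(1.014) ≈ 73.344, so the balance reaches zero during payment 74.

74 payments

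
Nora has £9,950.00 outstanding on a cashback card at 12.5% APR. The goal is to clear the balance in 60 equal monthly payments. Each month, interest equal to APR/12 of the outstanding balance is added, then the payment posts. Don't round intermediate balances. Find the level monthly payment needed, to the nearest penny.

£223.85

Monthly rate r = 12.5%/12 = 1.04167% = 0.0104167.
Level-payment amortization: P = B₀·r / (1 − (1+r)^(−n)) = 9950.00·0.0104167 / (1 − 1.01042^(−60)).
Denominator 1 − (1+r)^(−60) = 0.46300539.
P = 103.646 / 0.46300539 ≈ 223.85.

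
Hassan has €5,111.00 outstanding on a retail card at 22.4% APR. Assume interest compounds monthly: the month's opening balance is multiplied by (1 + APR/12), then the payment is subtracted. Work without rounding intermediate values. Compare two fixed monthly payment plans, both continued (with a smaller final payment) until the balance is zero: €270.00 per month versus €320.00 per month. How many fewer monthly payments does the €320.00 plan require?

4 fewer payments

Monthly rate r = 22.4%/12 = 1.86667% = 0.0186667.
At €270.00/mo: n = ⌈−ln(1 − rB₀/P)/ln(1+r)⌉ = 24 payments (last €155.06); total interest = total paid − €5,111.00 = €1,254.06.
At €320.00/mo: 20 payments (last €45.81); total interest €1,014.81.
Payments saved = 24 − 20 = 4.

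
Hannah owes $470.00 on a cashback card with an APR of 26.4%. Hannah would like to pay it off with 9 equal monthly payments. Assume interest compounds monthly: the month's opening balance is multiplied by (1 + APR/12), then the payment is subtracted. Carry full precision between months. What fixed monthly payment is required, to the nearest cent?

Monthly rate r = 26.4%/12 = 2.2% = 0.022.
Level-payment amortization: P = B₀·r / (1 − (1+r)^(−n)) = 470.00·0.022 / (1 − 1.022^(−9)).
Denominator 1 − (1+r)^(−9) = 0.177867271.
P = 10.34 / 0.177867271 ≈ 58.13.

$58.13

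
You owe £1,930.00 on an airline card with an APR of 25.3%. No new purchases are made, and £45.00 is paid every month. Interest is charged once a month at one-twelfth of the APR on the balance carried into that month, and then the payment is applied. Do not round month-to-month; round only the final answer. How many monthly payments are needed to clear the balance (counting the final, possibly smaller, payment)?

Monthly rate r = 25.3%/12 = 2.10833% = 0.0210833.
Recurrence: B ← B·(1+r) − £45.00.
Month 1: interest £40.69; balance after payment £1,925.69.
Month 2: interest £40.60; balance after payment £1,921.29.
Closed form: n = −ln(1 − rB₀/P)/ln(1+r) = −ln(0.095759)/ln(1.02108) ≈ 112.438, so the balance reaches zero during payment 113.

113 payments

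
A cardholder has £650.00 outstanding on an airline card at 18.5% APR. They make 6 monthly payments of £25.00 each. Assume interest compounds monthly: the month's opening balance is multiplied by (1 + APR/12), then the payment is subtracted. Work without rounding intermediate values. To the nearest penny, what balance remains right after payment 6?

Monthly rate r = 18.5%/12 = 1.54167% = 0.0154167.
Each month: B ← B·(1+r) − £25.00.
Month 1: interest £10.02; balance after payment £635.02.
Month 2: interest £9.79; balance after payment £619.81.
Month 3: interest £9.56; balance after payment £604.37.
Month 4: interest £9.32; balance after payment £588.68.
Month 5: interest £9.08; balance after payment £572.76.
Month 6: interest £8.83; balance after payment £556.59.

£556.59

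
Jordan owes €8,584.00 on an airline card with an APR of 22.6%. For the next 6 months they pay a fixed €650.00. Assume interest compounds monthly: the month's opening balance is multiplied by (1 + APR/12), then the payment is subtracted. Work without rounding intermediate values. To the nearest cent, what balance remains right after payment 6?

€5,512.52

Monthly rate r = 22.6%/12 = 1.88333% = 0.0188333.
Each month: B ← B·(1+r) − €650.00.
Month 1: interest €161.67; balance after payment €8,095.67.
Month 2: interest €152.47; balance after payment €7,598.13.
Month 3: interest €143.10; balance after payment €7,091.23.
Month 4: interest €133.55; balance after payment €6,574.78.
Month 5: interest €123.83; balance after payment €6,048.61.
Month 6: interest €113.92; balance after payment €5,512.52.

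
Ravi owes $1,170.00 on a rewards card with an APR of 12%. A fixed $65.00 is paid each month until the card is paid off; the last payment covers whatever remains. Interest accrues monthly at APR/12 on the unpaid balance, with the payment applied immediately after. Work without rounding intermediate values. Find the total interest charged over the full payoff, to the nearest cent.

Monthly rate r = 12%/12 = 1% = 0.01.
Payoff takes n = ⌈−ln(1 − rB₀/P)/ln(1+r)⌉ = ⌈19.944⌉ = 20 payments; the last is $61.39.
Total paid = 19·$65.00 + $61.39 = $1,296.39.
Total interest = total paid − principal = $1,296.39 − $1,170.00 = $126.39.

$126.39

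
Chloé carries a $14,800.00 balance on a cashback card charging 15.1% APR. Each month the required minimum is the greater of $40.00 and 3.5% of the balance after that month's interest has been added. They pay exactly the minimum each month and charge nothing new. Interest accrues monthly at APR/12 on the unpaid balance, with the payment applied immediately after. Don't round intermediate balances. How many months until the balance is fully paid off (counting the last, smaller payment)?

147 months

Monthly rate r = 15.1%/12 = 1.25833% = 0.0125833.
While 3.5% of the post-interest balance exceeds $40.00, each month B ← (B·(1+r))·(1 − 0.035), i.e. B shrinks by the factor (1+r)·0.965 = 0.97714.
This holds for months 1–112. Entering month 113 the balance is $1,110.63; 3.5% of the post-interest balance is now below $40.00, so the flat $40.00 minimum applies from here.
From month 113 a fixed $40.00 at rate r clears $1,110.63 in 35 more payments. Total: 112 + 35 = 147 months.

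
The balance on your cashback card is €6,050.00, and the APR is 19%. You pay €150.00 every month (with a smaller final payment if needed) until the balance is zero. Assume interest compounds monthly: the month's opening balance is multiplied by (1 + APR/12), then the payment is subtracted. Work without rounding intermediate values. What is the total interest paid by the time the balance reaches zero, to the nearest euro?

Monthly rate r = 19%/12 = 1.58333% = 0.0158333.
Payoff takes n = ⌈−ln(1 − rB₀/P)/ln(1+r)⌉ = ⌈64.790⌉ = 65 payments; the last is €118.65.
Total paid = 64·€150.00 + €118.65 = €9,718.65.
Total interest = total paid − principal = €9,718.65 − €6,050.00 = €3,668.65.

€3,669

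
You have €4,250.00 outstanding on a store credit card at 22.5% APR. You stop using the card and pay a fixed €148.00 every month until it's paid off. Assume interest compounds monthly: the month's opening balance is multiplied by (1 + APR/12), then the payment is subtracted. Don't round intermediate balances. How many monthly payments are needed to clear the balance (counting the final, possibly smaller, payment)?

Monthly rate r = 22.5%/12 = 1.875% = 0.01875.
Recurrence: B ← B·(1+r) − €148.00.
Month 1: interest €79.69; balance after payment €4,181.69.
Month 2: interest €78.41; balance after payment €4,112.09.
Closed form: n = −ln(1 − rB₀/P)/ln(1+r) = −ln(0.46157)/ln(1.01875) ≈ 41.618, so the balance reaches zero during payment 42.

42 payments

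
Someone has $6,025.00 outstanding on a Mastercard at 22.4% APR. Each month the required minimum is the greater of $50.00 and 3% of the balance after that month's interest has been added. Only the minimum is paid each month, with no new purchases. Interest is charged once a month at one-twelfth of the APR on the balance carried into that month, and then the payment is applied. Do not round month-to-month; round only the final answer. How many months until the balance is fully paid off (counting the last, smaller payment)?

Monthly rate r = 22.4%/12 = 1.86667% = 0.0186667.
While 3% of the post-interest balance exceeds $50.00, each month B ← (B·(1+r))·(1 − 0.03), i.e. B shrinks by the factor (1+r)·0.97 = 0.98811.
This holds for months 1–109. Entering month 110 the balance is $1,635.21; 3% of the post-interest balance is now below $50.00, so the flat $50.00 minimum applies from here.
From month 110 a fixed $50.00 at rate r clears $1,635.21 in 51 more payments. Total: 109 + 51 = 160 months.

160 months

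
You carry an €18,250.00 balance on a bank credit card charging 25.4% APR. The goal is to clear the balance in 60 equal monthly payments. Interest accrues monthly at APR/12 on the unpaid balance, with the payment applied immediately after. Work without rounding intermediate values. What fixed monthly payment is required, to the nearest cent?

Monthly rate r = 25.4%/12 = 2.11667% = 0.0211667.
Level-payment amortization: P = B₀·r / (1 − (1+r)^(−n)) = 18250.00·0.0211667 / (1 − 1.02117^(−60)).
Denominator 1 − (1+r)^(−60) = 0.715421423.
P = 386.292 / 0.715421423 ≈ 539.95.

€539.95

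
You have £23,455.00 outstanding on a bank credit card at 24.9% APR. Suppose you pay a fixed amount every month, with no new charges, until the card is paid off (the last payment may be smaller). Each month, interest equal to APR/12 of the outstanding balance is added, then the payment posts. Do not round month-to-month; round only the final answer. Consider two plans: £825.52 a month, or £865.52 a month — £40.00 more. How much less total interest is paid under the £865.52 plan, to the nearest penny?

£974.60

Monthly rate r = 24.9%/12 = 2.075% = 0.02075.
At £825.52/mo: n = ⌈−ln(1 − rB₀/P)/ln(1+r)⌉ = 44 payments (last £299.39); total interest = total paid − £23,455.00 = £12,341.75.
At £865.52/mo: 41 payments (last £201.35); total interest £11,367.15.
Interest saved = £12,341.75 − £11,367.15 = £974.60.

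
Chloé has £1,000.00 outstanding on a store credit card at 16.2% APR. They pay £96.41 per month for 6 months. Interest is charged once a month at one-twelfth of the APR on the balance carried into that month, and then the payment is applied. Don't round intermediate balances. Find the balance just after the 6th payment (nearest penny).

Monthly rate r = 16.2%/12 = 1.35% = 0.0135.
Each month: B ← B·(1+r) − £96.41.
Month 1: interest £13.50; balance after payment £917.09.
Month 2: interest £12.38; balance after payment £833.06.
Month 3: interest £11.25; balance after payment £747.90.
Month 4: interest £10.10; balance after payment £661.58.
Month 5: interest £8.93; balance after payment £574.11.
Month 6: interest £7.75; balance after payment £485.45.

£485.45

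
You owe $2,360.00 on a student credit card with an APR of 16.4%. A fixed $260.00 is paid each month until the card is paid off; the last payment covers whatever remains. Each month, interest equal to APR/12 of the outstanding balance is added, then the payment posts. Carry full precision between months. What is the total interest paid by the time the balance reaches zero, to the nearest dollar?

Monthly rate r = 16.4%/12 = 1.36667% = 0.0136667.
Payoff takes n = ⌈−ln(1 − rB₀/P)/ln(1+r)⌉ = ⌈9.757⌉ = 10 payments; the last is $197.24.
Total paid = 9·$260.00 + $197.24 = $2,537.24.
Total interest = total paid − principal = $2,537.24 − $2,360.00 = $177.24.

$177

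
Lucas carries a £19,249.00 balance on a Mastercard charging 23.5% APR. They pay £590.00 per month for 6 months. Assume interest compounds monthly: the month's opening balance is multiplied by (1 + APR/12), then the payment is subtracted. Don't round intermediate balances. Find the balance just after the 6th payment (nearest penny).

£17,906.52

Monthly rate r = 23.5%/12 = 1.95833% = 0.0195833.
Each month: B ← B·(1+r) − £590.00.
Month 1: interest £376.96; balance after payment £19,035.96.
Month 2: interest £372.79; balance after payment £18,818.75.
Month 3: interest £368.53; balance after payment £18,597.28.
Month 4: interest £364.20; balance after payment £18,371.48.
Month 5: interest £359.77; balance after payment £18,141.25.
Month 6: interest £355.27; balance after payment £17,906.52.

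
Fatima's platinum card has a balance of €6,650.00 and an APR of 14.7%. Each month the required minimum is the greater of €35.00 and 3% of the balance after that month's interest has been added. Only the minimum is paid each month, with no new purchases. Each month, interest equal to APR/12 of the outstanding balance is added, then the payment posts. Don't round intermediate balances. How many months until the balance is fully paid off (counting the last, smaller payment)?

139 months

Monthly rate r = 14.7%/12 = 1.225% = 0.01225.
While 3% of the post-interest balance exceeds €35.00, each month B ← (B·(1+r))·(1 − 0.03), i.e. B shrinks by the factor (1+r)·0.97 = 0.98188.
This holds for months 1–96. Entering month 97 the balance is €1,149.57; 3% of the post-interest balance is now below €35.00, so the flat €35.00 minimum applies from here.
From month 97 a fixed €35.00 at rate r clears €1,149.57 in 43 more payments. Total: 96 + 43 = 139 months.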